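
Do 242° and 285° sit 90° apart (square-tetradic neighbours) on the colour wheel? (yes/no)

Angular distance: |242 − 285| = 43 = 43°.
90° apart (square-tetradic neighbours) requires 90°.

no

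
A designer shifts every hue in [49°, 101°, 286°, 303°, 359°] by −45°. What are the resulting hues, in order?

49 − 45 = 4°
101 − 45 = 56°
286 − 45 = 241°
303 − 45 = 258°
359 − 45 = 314°

4°, 56°, 241°, 258°, 314°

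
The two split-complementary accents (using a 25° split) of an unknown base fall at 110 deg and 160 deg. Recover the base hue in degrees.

315°

The accents sit 25° either side of the complement, so the complement is their short-arc midpoint on the wheel.
Short-arc midpoint of 110° and 160°: 135°.
Base is 180° from the complement: 135 − 180 = -45 → -45 + 360 = 315°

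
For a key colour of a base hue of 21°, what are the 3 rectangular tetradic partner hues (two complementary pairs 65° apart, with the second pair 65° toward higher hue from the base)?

86°, 201° and 266°

A rectangular tetradic uses two complementary pairs 65° apart: offsets 0°, 65°, 180°, 245°.
21 + 65 = 86°
21 + 180 = 201°
21 + 245 = 266°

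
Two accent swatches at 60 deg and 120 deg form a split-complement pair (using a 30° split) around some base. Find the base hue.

270°

The accents sit 30° either side of the complement, so the complement is their short-arc midpoint on the wheel.
Short-arc midpoint of 60° and 120°: 90°.
Base is 180° from the complement: 90 − 180 = -90 → -90 + 360 = 270°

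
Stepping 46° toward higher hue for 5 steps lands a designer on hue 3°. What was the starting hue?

133°

5 steps of 46° (toward higher hue) give a net shift of +230°.
Start = end − shift: 3 − 230 = -227 → -227 + 360 = 133°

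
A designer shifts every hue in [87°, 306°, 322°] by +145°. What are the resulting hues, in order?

232°, 91°, 107°

87 + 145 = 232°
306 + 145 = 451 → 451 − 360 = 91°
322 + 145 = 467 → 467 − 360 = 107°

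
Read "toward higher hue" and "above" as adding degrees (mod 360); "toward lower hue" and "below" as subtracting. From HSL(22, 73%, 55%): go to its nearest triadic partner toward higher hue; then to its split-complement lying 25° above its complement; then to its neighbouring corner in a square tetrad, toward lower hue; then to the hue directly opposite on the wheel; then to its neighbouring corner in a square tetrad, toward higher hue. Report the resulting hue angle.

22 + 120 = 142°   (triadic ↑)
142 + 205 = 347°   (split-comp 25° ↑)
347 − 90 = 257°   (square ↓)
257 + 180 = 437 → 437 − 360 = 77°   (complement)
77 + 90 = 167°   (square ↑)

167°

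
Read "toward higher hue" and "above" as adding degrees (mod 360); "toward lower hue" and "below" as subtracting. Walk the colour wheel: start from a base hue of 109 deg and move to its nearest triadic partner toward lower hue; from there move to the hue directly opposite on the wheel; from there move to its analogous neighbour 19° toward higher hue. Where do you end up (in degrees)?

188°

−120° (triadic ↓): 109 − 120 = -11 → -11 + 360 = 349°
+180° (complement): 349 + 180 = 529 → 529 − 360 = 169°
+19° (analog 19° ↑): 169 + 19 = 188°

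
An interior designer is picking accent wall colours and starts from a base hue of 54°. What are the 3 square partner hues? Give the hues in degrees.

144°, 234°, and 324°

A square tetradic scheme places four hues every 90°.
54 + 90 = 144°
54 + 180 = 234°
54 + 270 = 324°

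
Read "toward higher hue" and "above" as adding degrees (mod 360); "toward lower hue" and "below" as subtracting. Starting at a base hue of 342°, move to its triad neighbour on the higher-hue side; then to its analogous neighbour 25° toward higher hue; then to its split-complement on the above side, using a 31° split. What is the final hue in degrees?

342 + 120 = 462 → 462 − 360 = 102°   (triadic ↑)
102 + 25 = 127°   (analog 25° ↑)
127 + 211 = 338°   (split-comp 31° ↑)

338°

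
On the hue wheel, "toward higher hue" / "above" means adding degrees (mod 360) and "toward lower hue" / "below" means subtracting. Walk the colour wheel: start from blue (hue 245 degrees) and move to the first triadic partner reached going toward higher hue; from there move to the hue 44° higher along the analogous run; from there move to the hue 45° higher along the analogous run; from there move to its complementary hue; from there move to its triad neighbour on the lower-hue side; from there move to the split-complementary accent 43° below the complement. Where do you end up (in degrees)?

245 + 120 = 365 → 365 − 360 = 5°   (triadic ↑)
5 + 44 = 49°   (analog 44° ↑)
49 + 45 = 94°   (analog 45° ↑)
94 + 180 = 274°   (complement)
274 − 120 = 154°   (triadic ↓)
154 + 137 = 291°   (split-comp 43° ↓)

291°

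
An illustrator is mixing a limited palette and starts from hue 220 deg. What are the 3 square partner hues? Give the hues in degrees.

A square tetradic scheme places four hues every 90°.
220 + 90 = 310°
220 + 180 = 400 → 400 − 360 = 40°
220 + 270 = 490 → 490 − 360 = 130°

310°, 40°, 130°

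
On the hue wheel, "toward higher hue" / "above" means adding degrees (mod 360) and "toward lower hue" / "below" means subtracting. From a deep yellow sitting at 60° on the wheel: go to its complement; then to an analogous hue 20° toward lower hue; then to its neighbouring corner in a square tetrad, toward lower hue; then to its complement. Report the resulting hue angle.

310°

60 + 180 = 240°   (complement)
240 − 20 = 220°   (analog 20° ↓)
220 − 90 = 130°   (square ↓)
130 + 180 = 310°   (complement)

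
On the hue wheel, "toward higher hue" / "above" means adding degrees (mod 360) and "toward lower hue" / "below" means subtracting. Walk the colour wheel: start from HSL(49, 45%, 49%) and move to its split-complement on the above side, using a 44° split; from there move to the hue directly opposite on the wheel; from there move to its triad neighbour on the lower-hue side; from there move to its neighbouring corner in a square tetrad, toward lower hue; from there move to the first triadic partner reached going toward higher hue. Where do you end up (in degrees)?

split-comp 44° ↑ +224°: 49 + 224 = 273°
complement +180°: 273 + 180 = 453 → 453 − 360 = 93°
triadic ↓ −120°: 93 − 120 = -27 → -27 + 360 = 333°
square ↓ −90°: 333 − 90 = 243°
triadic ↑ +120°: 243 + 120 = 363 → 363 − 360 = 3°

3°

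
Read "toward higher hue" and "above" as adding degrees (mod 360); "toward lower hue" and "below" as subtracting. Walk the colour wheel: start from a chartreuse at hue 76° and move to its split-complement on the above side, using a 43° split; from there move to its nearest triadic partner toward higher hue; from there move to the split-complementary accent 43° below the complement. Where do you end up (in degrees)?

76 + 223 = 299°   (split-comp 43° ↑)
299 + 120 = 419 → 419 − 360 = 59°   (triadic ↑)
59 + 137 = 196°   (split-comp 43° ↓)

196°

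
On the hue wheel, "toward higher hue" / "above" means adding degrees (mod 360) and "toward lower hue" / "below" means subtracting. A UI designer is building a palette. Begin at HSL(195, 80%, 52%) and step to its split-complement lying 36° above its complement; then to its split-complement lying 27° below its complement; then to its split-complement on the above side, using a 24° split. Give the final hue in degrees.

195 + 216 = 411 → 411 − 360 = 51°   (split-comp 36° ↑)
51 + 153 = 204°   (split-comp 27° ↓)
204 + 204 = 408 → 408 − 360 = 48°   (split-comp 24° ↑)

48°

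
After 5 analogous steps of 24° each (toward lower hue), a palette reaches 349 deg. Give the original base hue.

5 steps of 24° (toward lower hue) give a net shift of −120°.
Start = end − shift: 349 + 120 = 469 → 469 − 360 = 109°

109°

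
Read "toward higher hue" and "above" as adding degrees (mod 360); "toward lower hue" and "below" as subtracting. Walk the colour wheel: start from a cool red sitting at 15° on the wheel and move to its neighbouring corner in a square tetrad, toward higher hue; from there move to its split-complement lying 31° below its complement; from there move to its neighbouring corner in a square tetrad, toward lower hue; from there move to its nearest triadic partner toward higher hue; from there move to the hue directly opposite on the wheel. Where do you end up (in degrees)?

square ↑ +90°: 15 + 90 = 105°
split-comp 31° ↓ +149°: 105 + 149 = 254°
square ↓ −90°: 254 − 90 = 164°
triadic ↑ +120°: 164 + 120 = 284°
complement +180°: 284 + 180 = 464 → 464 − 360 = 104°

104°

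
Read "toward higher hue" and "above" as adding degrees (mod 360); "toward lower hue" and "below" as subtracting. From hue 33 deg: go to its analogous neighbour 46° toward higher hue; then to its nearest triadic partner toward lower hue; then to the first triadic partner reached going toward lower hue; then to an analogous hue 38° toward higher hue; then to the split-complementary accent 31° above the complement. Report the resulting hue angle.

88°

+46° (analog 46° ↑): 33 + 46 = 79°
−120° (triadic ↓): 79 − 120 = -41 → -41 + 360 = 319°
−120° (triadic ↓): 319 − 120 = 199°
+38° (analog 38° ↑): 199 + 38 = 237°
+211° (split-comp 31° ↑): 237 + 211 = 448 → 448 − 360 = 88°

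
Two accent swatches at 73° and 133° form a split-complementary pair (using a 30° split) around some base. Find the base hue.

The accents sit 30° either side of the complement, so the complement is their short-arc midpoint on the wheel.
Short-arc midpoint of 73° and 133°: 103°.
Base is 180° from the complement: 103 − 180 = -77 → -77 + 360 = 283°

283°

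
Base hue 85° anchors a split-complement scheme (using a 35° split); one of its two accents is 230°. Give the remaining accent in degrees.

Split-complementary hues sit 35° either side of the complement.
Complement of the base 85°: 85 + 180 = 265°
The given accent 230° is 35° one side of 265°; the other accent sits 35° the other side: 265 + 35 = 300°

300°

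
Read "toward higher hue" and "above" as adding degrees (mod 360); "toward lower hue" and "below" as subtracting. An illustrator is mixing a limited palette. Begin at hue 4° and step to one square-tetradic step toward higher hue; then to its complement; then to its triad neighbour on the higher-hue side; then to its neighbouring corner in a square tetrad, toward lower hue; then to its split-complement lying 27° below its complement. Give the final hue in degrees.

4 + 90 = 94°   (square ↑)
94 + 180 = 274°   (complement)
274 + 120 = 394 → 394 − 360 = 34°   (triadic ↑)
34 − 90 = -56 → -56 + 360 = 304°   (square ↓)
304 + 153 = 457 → 457 − 360 = 97°   (split-comp 27° ↓)

97°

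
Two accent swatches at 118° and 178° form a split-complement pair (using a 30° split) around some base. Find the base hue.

328°

The accents sit 30° either side of the complement, so the complement is their short-arc midpoint on the wheel.
Short-arc midpoint of 118° and 178°: 148°.
Base is 180° from the complement: 148 − 180 = -32 → -32 + 360 = 328°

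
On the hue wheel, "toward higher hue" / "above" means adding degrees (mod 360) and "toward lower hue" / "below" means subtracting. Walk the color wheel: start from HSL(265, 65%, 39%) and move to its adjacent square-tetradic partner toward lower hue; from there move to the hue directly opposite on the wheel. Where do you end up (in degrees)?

−90° (square ↓): 265 − 90 = 175°
+180° (complement): 175 + 180 = 355°

355°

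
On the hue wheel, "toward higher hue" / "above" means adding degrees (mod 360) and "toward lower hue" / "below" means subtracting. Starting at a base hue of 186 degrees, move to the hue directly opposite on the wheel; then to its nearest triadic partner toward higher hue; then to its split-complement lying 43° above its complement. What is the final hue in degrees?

349°

complement +180°: 186 + 180 = 366 → 366 − 360 = 6°
triadic ↑ +120°: 6 + 120 = 126°
split-comp 43° ↑ +223°: 126 + 223 = 349°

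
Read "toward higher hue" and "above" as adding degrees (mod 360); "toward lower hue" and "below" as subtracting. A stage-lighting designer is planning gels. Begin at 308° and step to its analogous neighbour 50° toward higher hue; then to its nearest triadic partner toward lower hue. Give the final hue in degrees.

308 + 50 = 358°   (analog 50° ↑)
358 − 120 = 238°   (triadic ↓)

238°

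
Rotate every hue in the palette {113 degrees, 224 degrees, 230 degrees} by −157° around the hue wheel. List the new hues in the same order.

113 − 157 = -44 → -44 + 360 = 316°
224 − 157 = 67°
230 − 157 = 73°

316°, 67°, 73°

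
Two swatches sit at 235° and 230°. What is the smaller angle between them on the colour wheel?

5°

|235 − 230| = 5.
5 ≤ 180, so the shorter arc is 5°.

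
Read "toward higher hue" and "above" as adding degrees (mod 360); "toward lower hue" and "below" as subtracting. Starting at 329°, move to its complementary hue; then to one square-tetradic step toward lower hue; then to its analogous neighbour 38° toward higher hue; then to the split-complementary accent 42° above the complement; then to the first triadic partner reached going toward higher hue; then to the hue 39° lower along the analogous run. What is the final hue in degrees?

329 + 180 = 509 → 509 − 360 = 149°   (complement)
149 − 90 = 59°   (square ↓)
59 + 38 = 97°   (analog 38° ↑)
97 + 222 = 319°   (split-comp 42° ↑)
319 + 120 = 439 → 439 − 360 = 79°   (triadic ↑)
79 − 39 = 40°   (analog 39° ↓)

40°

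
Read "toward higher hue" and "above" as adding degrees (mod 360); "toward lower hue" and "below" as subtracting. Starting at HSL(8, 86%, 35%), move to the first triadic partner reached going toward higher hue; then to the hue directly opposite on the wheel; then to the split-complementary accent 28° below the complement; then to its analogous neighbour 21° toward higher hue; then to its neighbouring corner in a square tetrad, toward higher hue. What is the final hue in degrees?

8 + 120 = 128°   (triadic ↑)
128 + 180 = 308°   (complement)
308 + 152 = 460 → 460 − 360 = 100°   (split-comp 28° ↓)
100 + 21 = 121°   (analog 21° ↑)
121 + 90 = 211°   (square ↑)

211°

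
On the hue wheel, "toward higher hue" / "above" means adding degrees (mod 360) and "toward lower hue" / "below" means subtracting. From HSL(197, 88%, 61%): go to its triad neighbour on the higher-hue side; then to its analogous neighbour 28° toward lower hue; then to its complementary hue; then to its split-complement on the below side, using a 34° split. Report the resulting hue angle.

197 + 120 = 317°   (triadic ↑)
317 − 28 = 289°   (analog 28° ↓)
289 + 180 = 469 → 469 − 360 = 109°   (complement)
109 + 146 = 255°   (split-comp 34° ↓)

255°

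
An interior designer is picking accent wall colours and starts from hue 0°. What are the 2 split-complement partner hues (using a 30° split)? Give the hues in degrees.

150° and 210°

Split-complementary hues sit 30° either side of the complement.
Complement of 0°: 0 + 180 = 180°
180 − 30 = 150°
180 + 30 = 210°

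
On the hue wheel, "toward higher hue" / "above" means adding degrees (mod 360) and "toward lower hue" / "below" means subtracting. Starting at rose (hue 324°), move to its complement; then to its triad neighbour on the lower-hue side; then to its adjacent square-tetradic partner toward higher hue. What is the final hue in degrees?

complement +180°: 324 + 180 = 504 → 504 − 360 = 144°
triadic ↓ −120°: 144 − 120 = 24°
square ↑ +90°: 24 + 90 = 114°

114°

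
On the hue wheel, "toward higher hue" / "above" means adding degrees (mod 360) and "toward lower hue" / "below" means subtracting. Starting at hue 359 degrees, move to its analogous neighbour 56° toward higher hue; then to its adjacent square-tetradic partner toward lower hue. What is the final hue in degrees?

325°

analog 56° ↑ +56°: 359 + 56 = 415 → 415 − 360 = 55°
square ↓ −90°: 55 − 90 = -35 → -35 + 360 = 325°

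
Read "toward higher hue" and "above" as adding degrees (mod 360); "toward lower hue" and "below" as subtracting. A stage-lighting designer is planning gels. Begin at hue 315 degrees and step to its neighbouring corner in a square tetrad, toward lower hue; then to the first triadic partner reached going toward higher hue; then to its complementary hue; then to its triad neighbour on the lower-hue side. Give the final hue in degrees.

45°

−90° (square ↓): 315 − 90 = 225°
+120° (triadic ↑): 225 + 120 = 345°
+180° (complement): 345 + 180 = 525 → 525 − 360 = 165°
−120° (triadic ↓): 165 − 120 = 45°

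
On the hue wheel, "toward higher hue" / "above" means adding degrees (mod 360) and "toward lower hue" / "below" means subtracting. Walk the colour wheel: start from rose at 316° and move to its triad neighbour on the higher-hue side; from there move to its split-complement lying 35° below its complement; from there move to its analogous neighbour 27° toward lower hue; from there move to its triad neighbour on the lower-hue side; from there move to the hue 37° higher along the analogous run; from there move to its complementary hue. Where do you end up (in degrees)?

291°

316 + 120 = 436 → 436 − 360 = 76°   (triadic ↑)
76 + 145 = 221°   (split-comp 35° ↓)
221 − 27 = 194°   (analog 27° ↓)
194 − 120 = 74°   (triadic ↓)
74 + 37 = 111°   (analog 37° ↑)
111 + 180 = 291°   (complement)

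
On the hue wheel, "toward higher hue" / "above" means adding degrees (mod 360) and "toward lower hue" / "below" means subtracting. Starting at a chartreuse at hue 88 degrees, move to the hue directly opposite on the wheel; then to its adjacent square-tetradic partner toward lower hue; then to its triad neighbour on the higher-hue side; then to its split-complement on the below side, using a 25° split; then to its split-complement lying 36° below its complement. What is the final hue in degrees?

complement +180°: 88 + 180 = 268°
square ↓ −90°: 268 − 90 = 178°
triadic ↑ +120°: 178 + 120 = 298°
split-comp 25° ↓ +155°: 298 + 155 = 453 → 453 − 360 = 93°
split-comp 36° ↓ +144°: 93 + 144 = 237°

237°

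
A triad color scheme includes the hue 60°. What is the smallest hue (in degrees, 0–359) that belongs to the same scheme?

60°

A triad places three hues 120° apart.
The full set through 60° is {60°, 180°, 300°}.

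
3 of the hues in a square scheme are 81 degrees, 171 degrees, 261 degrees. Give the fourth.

351°

A square tetradic scheme places four hues every 90°.
The full set through 81° is {81°, 171°, 261°, 351°}.
Given {81°, 171°, 261°}, the missing hue is 351°.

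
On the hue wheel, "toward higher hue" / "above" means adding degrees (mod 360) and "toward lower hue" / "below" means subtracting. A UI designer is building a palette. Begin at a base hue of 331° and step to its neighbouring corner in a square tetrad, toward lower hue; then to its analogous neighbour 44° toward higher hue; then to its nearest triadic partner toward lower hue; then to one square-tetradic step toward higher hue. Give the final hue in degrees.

255°

331 − 90 = 241°   (square ↓)
241 + 44 = 285°   (analog 44° ↑)
285 − 120 = 165°   (triadic ↓)
165 + 90 = 255°   (square ↑)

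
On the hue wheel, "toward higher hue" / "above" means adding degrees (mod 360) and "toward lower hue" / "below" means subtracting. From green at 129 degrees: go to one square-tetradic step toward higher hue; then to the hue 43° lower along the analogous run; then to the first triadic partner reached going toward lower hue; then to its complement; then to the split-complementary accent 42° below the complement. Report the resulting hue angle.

129 + 90 = 219°   (square ↑)
219 − 43 = 176°   (analog 43° ↓)
176 − 120 = 56°   (triadic ↓)
56 + 180 = 236°   (complement)
236 + 138 = 374 → 374 − 360 = 14°   (split-comp 42° ↓)

14°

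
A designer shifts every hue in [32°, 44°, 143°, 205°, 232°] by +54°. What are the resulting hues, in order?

32 + 54 = 86°
44 + 54 = 98°
143 + 54 = 197°
205 + 54 = 259°
232 + 54 = 286°

86°, 98°, 197°, 259°, 286°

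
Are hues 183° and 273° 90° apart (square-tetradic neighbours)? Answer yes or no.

Angular distance: |183 − 273| = 90 = 90°.
90° apart (square-tetradic neighbours) requires 90°.

yes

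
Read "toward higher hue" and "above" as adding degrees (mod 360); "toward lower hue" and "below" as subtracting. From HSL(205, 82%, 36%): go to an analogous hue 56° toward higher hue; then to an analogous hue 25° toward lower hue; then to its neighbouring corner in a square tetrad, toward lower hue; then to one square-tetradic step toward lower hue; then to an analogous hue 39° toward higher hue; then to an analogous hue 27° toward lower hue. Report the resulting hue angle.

68°

205 + 56 = 261°   (analog 56° ↑)
261 − 25 = 236°   (analog 25° ↓)
236 − 90 = 146°   (square ↓)
146 − 90 = 56°   (square ↓)
56 + 39 = 95°   (analog 39° ↑)
95 − 27 = 68°   (analog 27° ↓)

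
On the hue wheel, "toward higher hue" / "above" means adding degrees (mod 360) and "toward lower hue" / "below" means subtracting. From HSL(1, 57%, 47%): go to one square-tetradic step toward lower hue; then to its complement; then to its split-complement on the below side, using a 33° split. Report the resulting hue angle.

square ↓ −90°: 1 − 90 = -89 → -89 + 360 = 271°
complement +180°: 271 + 180 = 451 → 451 − 360 = 91°
split-comp 33° ↓ +147°: 91 + 147 = 238°

238°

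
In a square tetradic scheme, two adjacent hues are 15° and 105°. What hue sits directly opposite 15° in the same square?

A square tetradic scheme places four hues 90° apart; opposite corners are 180° apart.
15 + 180 = 195°

195°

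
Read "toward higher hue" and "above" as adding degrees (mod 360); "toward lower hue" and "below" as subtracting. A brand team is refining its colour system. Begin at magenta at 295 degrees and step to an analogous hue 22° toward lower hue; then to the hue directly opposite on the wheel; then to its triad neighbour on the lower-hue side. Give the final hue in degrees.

333°

−22° (analog 22° ↓): 295 − 22 = 273°
+180° (complement): 273 + 180 = 453 → 453 − 360 = 93°
−120° (triadic ↓): 93 − 120 = -27 → -27 + 360 = 333°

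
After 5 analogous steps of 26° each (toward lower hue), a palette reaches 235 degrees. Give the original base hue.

5 steps of 26° (toward lower hue) give a net shift of −130°.
Start = end − shift: 235 + 130 = 365 → 365 − 360 = 5°

5°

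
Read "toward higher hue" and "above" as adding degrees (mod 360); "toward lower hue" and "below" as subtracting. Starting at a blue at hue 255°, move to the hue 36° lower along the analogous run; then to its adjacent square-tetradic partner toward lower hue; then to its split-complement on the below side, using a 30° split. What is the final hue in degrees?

−36° (analog 36° ↓): 255 − 36 = 219°
−90° (square ↓): 219 − 90 = 129°
+150° (split-comp 30° ↓): 129 + 150 = 279°

279°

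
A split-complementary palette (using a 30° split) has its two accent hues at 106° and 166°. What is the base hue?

The accents sit 30° either side of the complement, so the complement is their short-arc midpoint on the wheel.
Short-arc midpoint of 106° and 166°: 136°.
Base is 180° from the complement: 136 − 180 = -44 → -44 + 360 = 316°

316°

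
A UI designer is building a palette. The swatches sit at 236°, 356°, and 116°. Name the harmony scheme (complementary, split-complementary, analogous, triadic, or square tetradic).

triadic

Sort the hues: 116°, 236°, 356°.
Successive gaps around the wheel: 120°, 120°, 120°.
Three hues equally spaced 120° apart form a triad.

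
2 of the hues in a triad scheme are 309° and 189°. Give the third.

69°

A triad places three hues 120° apart.
The full set through 189° is {69°, 189°, 309°}.
Given {189°, 309°}, the missing hue is 69°.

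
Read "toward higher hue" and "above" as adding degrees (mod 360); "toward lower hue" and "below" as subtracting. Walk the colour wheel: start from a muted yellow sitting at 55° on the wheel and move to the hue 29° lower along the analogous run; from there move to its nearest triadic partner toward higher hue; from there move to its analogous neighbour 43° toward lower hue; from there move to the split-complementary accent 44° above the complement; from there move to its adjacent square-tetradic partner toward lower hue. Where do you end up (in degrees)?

237°

−29° (analog 29° ↓): 55 − 29 = 26°
+120° (triadic ↑): 26 + 120 = 146°
−43° (analog 43° ↓): 146 − 43 = 103°
+224° (split-comp 44° ↑): 103 + 224 = 327°
−90° (square ↓): 327 − 90 = 237°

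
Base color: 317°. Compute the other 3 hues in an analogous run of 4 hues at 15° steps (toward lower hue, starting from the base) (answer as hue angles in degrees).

Analogous hues sit every 15° along the wheel.
317 − 15 = 302°
317 − 30 = 287°
317 − 45 = 272°

302°, 287°, and 272°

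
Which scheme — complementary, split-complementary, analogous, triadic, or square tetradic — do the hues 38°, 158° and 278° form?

Sort the hues: 38°, 158°, 278°.
Successive gaps around the wheel: 120°, 120°, 120°.
Three hues equally spaced 120° apart form a triad.

triadic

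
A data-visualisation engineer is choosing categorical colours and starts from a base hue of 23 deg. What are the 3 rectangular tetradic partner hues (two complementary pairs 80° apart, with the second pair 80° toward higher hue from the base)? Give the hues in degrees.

A rectangular tetradic uses two complementary pairs 80° apart: offsets 0°, 80°, 180°, 260°.
23 + 80 = 103°
23 + 180 = 203°
23 + 260 = 283°

103°, 203° and 283°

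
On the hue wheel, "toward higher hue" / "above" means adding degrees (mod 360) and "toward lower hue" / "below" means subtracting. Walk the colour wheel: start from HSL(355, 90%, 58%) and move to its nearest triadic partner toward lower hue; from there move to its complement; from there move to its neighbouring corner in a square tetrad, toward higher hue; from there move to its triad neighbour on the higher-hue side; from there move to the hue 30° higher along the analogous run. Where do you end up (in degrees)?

triadic ↓ −120°: 355 − 120 = 235°
complement +180°: 235 + 180 = 415 → 415 − 360 = 55°
square ↑ +90°: 55 + 90 = 145°
triadic ↑ +120°: 145 + 120 = 265°
analog 30° ↑ +30°: 265 + 30 = 295°

295°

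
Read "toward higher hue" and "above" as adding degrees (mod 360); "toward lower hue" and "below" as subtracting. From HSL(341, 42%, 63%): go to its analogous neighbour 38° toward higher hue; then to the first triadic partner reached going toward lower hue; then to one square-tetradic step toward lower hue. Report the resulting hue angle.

+38° (analog 38° ↑): 341 + 38 = 379 → 379 − 360 = 19°
−120° (triadic ↓): 19 − 120 = -101 → -101 + 360 = 259°
−90° (square ↓): 259 − 90 = 169°

169°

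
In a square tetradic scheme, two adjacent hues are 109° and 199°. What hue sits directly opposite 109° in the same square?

A square tetradic scheme places four hues 90° apart; opposite corners are 180° apart.
109 + 180 = 289°

289°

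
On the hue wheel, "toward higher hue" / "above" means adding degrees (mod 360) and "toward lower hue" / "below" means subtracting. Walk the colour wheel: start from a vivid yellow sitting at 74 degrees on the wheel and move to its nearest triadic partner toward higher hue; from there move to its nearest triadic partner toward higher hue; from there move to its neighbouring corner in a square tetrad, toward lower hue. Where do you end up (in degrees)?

224°

triadic ↑ +120°: 74 + 120 = 194°
triadic ↑ +120°: 194 + 120 = 314°
square ↓ −90°: 314 − 90 = 224°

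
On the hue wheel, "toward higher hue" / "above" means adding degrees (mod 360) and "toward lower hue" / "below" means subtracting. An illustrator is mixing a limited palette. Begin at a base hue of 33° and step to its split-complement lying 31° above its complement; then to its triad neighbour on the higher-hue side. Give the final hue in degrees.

4°

+211° (split-comp 31° ↑): 33 + 211 = 244°
+120° (triadic ↑): 244 + 120 = 364 → 364 − 360 = 4°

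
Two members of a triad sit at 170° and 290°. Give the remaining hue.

A triad spaces three hues 120° apart.
The full set is {50°, 170°, 290°}.

50°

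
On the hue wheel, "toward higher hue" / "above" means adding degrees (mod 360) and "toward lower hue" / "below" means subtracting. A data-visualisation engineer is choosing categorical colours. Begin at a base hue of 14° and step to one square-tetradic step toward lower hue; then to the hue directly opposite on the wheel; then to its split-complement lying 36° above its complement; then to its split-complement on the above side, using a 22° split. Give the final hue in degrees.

−90° (square ↓): 14 − 90 = -76 → -76 + 360 = 284°
+180° (complement): 284 + 180 = 464 → 464 − 360 = 104°
+216° (split-comp 36° ↑): 104 + 216 = 320°
+202° (split-comp 22° ↑): 320 + 202 = 522 → 522 − 360 = 162°

162°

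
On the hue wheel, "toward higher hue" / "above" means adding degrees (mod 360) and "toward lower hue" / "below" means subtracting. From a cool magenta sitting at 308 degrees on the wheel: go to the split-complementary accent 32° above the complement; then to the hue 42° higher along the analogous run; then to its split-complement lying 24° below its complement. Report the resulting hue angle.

+212° (split-comp 32° ↑): 308 + 212 = 520 → 520 − 360 = 160°
+42° (analog 42° ↑): 160 + 42 = 202°
+156° (split-comp 24° ↓): 202 + 156 = 358°

358°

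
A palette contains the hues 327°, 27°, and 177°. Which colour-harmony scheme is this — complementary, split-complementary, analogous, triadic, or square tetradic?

Sort the hues: 27°, 177°, 327°.
Successive gaps around the wheel: 150°, 150°, 60°.
Two 150° gaps and one 60° gap — a base hue opposite a pair of accents 30° either side of its complement — is the split-complementary pattern.

split-complementary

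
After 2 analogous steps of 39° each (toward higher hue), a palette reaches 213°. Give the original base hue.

135°

2 steps of 39° (toward higher hue) give a net shift of +78°.
Start = end − shift: 213 − 78 = 135°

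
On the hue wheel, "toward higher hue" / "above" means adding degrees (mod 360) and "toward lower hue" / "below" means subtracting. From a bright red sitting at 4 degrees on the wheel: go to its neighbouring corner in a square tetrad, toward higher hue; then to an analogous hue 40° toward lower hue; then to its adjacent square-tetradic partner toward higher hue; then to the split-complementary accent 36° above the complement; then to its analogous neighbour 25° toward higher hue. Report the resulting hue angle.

25°

square ↑ +90°: 4 + 90 = 94°
analog 40° ↓ −40°: 94 − 40 = 54°
square ↑ +90°: 54 + 90 = 144°
split-comp 36° ↑ +216°: 144 + 216 = 360 → 360 − 360 = 0°
analog 25° ↑ +25°: 0 + 25 = 25°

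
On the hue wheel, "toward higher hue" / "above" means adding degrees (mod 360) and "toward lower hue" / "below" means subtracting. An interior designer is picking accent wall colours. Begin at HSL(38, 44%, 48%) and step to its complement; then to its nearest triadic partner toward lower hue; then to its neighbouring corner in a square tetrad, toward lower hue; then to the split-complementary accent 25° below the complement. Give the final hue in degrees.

complement +180°: 38 + 180 = 218°
triadic ↓ −120°: 218 − 120 = 98°
square ↓ −90°: 98 − 90 = 8°
split-comp 25° ↓ +155°: 8 + 155 = 163°

163°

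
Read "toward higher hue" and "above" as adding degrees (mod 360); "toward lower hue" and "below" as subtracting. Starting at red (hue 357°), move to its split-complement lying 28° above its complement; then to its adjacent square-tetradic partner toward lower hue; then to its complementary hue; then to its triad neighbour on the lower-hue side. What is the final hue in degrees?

175°

+208° (split-comp 28° ↑): 357 + 208 = 565 → 565 − 360 = 205°
−90° (square ↓): 205 − 90 = 115°
+180° (complement): 115 + 180 = 295°
−120° (triadic ↓): 295 − 120 = 175°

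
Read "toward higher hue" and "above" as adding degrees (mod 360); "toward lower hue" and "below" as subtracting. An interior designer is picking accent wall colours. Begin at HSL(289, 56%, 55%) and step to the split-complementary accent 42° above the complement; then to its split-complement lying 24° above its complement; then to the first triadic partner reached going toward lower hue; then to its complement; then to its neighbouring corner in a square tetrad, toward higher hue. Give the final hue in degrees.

split-comp 42° ↑ +222°: 289 + 222 = 511 → 511 − 360 = 151°
split-comp 24° ↑ +204°: 151 + 204 = 355°
triadic ↓ −120°: 355 − 120 = 235°
complement +180°: 235 + 180 = 415 → 415 − 360 = 55°
square ↑ +90°: 55 + 90 = 145°

145°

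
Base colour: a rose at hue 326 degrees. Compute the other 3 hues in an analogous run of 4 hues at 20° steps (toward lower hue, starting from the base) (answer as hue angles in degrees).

306°, 286° and 266°

Analogous hues sit every 20° along the wheel.
326 − 20 = 306°
326 − 40 = 286°
326 − 60 = 266°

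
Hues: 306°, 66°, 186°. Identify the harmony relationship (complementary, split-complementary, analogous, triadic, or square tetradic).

Sort the hues: 66°, 186°, 306°.
Successive gaps around the wheel: 120°, 120°, 120°.
Three hues equally spaced 120° apart form a triad.

triadic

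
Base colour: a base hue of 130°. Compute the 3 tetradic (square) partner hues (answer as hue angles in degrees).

220°, 310° and 40°

A square tetradic scheme places four hues every 90°.
130 + 90 = 220°
130 + 180 = 310°
130 + 270 = 400 → 400 − 360 = 40°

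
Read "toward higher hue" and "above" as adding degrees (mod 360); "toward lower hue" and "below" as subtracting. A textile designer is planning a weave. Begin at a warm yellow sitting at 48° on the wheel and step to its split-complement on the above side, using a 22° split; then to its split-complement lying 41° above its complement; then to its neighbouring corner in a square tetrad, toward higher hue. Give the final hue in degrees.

201°

48 + 202 = 250°   (split-comp 22° ↑)
250 + 221 = 471 → 471 − 360 = 111°   (split-comp 41° ↑)
111 + 90 = 201°   (square ↑)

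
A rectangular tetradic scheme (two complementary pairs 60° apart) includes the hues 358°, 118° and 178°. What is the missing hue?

298°

A rectangular tetradic uses two complementary pairs 60° apart: offsets 0°, 60°, 180°, 240°.
Among {118°, 178°, 358°}, 358° and 178° are a 180° pair.
The remaining hue 118° needs its own complement: 118 + 180 = 298°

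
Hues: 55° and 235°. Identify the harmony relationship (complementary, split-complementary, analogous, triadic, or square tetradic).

Sort the hues: 55°, 235°.
Successive gaps around the wheel: 180°, 180°.
Two hues 180° apart are complementary.

complementary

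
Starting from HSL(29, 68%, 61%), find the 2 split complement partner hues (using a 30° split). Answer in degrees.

Complement of 29°: 29 + 180 = 209°
209 − 30 = 179°
209 + 30 = 239°

179° and 239°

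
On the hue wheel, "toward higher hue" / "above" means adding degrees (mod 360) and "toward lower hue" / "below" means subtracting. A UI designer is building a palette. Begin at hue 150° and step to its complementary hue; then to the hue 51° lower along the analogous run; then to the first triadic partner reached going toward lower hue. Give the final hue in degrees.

complement +180°: 150 + 180 = 330°
analog 51° ↓ −51°: 330 − 51 = 279°
triadic ↓ −120°: 279 − 120 = 159°

159°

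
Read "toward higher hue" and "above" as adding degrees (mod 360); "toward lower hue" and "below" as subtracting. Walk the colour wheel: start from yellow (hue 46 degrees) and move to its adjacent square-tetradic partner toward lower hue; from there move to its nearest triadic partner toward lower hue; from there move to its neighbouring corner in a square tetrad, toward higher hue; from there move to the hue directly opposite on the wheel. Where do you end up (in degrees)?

106°

square ↓ −90°: 46 − 90 = -44 → -44 + 360 = 316°
triadic ↓ −120°: 316 − 120 = 196°
square ↑ +90°: 196 + 90 = 286°
complement +180°: 286 + 180 = 466 → 466 − 360 = 106°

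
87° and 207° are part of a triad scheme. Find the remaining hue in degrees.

A triad places three hues 120° apart.
The full set through 87° is {87°, 207°, 327°}.
Given {87°, 207°}, the missing hue is 327°.

327°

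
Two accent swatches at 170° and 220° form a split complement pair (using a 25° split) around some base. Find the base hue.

The accents sit 25° either side of the complement, so the complement is their short-arc midpoint on the wheel.
Short-arc midpoint of 170° and 220°: 195°.
Base is 180° from the complement: 195 − 180 = 15°

15°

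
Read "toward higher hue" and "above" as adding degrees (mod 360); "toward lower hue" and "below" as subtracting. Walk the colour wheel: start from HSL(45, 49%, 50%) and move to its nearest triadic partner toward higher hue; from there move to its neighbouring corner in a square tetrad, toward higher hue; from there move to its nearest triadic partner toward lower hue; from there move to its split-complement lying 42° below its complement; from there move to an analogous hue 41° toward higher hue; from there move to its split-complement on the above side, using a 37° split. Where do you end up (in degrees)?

171°

+120° (triadic ↑): 45 + 120 = 165°
+90° (square ↑): 165 + 90 = 255°
−120° (triadic ↓): 255 − 120 = 135°
+138° (split-comp 42° ↓): 135 + 138 = 273°
+41° (analog 41° ↑): 273 + 41 = 314°
+217° (split-comp 37° ↑): 314 + 217 = 531 → 531 − 360 = 171°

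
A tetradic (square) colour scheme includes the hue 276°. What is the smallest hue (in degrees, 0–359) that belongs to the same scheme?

6°

A square tetradic scheme places four hues every 90°.
The full set through 276° is {6°, 96°, 186°, 276°}.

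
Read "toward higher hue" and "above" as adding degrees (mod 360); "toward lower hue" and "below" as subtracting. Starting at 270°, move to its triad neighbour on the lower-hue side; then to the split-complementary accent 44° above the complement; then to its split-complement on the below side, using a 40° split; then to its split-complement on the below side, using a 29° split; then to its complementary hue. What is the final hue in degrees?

125°

270 − 120 = 150°   (triadic ↓)
150 + 224 = 374 → 374 − 360 = 14°   (split-comp 44° ↑)
14 + 140 = 154°   (split-comp 40° ↓)
154 + 151 = 305°   (split-comp 29° ↓)
305 + 180 = 485 → 485 − 360 = 125°   (complement)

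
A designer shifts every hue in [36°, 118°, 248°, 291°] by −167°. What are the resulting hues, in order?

36 − 167 = -131 → -131 + 360 = 229°
118 − 167 = -49 → -49 + 360 = 311°
248 − 167 = 81°
291 − 167 = 124°

229°, 311°, 81°, 124°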